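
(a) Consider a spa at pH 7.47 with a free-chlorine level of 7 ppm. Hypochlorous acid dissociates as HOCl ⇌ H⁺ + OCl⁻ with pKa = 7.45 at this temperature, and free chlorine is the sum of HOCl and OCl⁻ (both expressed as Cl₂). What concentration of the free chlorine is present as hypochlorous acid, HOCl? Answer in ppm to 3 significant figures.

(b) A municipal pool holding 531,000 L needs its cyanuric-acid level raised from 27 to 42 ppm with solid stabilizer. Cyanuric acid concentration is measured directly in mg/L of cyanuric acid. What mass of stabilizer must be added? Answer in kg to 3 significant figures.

(a) 3.42 ppm; (b) 7.96 kg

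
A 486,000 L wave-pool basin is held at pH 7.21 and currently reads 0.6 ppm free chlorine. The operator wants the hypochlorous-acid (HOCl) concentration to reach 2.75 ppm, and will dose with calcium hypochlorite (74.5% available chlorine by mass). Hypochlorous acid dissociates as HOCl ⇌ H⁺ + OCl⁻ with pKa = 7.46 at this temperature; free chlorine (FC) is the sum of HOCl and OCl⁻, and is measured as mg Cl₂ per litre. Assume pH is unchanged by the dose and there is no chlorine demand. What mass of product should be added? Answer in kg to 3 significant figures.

[OCl⁻]/[HOCl] = 10^(pH − pKa) = 10^(7.21 − 7.46) = 0.5623; fraction as HOCl = 1/(1 + 0.5623) = 0.6401.
Free chlorine required for 2.75 ppm HOCl: 2.75 / 0.6401 = 4.296 ppm.
FC to add: 4.296 − 0.6 = 3.696 mg/L as Cl₂.
Cl₂ equivalent: 3.696 mg/L × 486,000 L = 1796 g.
Product at 74.5% available Cl: 1796 / 0.745 = 2411 g.

2.41 kg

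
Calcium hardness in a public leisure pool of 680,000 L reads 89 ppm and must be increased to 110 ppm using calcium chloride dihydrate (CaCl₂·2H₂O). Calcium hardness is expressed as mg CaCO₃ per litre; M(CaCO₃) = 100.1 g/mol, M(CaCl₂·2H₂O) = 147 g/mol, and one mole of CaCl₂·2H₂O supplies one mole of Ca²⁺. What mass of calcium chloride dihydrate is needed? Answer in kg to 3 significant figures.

21.0 kg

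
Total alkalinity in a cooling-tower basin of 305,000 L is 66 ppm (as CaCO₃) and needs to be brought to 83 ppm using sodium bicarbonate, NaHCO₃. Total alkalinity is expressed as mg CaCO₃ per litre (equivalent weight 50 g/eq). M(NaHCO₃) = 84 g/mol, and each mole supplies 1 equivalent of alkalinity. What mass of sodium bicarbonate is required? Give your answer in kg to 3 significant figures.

Alkalinity to add: (83 − 66) = 17 mg/L as CaCO₃ × 305,000 L = 5185 g as CaCO₃.
Equivalents: 5185 g ÷ 50 g/eq = 103.7 eq.
NaHCO₃ supplies 1 eq per mole → 103.7 mol.
Mass: 103.7 mol × 84 g/mol = 8711 g.

8.71 kg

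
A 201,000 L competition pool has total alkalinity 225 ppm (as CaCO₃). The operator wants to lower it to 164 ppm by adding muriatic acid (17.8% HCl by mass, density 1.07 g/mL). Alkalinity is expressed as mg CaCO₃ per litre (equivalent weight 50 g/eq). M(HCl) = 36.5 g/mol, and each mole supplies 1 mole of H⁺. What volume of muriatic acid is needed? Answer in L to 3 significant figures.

47.0 L

Alkalinity to neutralize: (225 − 164) = 61 mg/L as CaCO₃ × 201,000 L = 12,260 g as CaCO₃.
Equivalents of H⁺ required: 12,260 ÷ 50 g/eq = 245.2 eq = 245.2 mol HCl.
Mass of HCl: 245.2 × 36.5 = 8951 g.
Mass of 17.8% solution: 8951 / 0.178 = 50,280 g.
Volume: 50,280 g ÷ 1.07 g/mL = 46,990 mL.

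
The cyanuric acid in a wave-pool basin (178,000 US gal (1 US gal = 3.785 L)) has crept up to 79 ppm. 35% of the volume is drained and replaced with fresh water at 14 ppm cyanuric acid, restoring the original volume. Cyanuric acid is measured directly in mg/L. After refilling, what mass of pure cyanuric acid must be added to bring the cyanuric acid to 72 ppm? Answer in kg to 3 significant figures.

Volume: 178,000 US gal × 3.785 L/gal = 673,730 L.
After draining 35% and refilling: 79 × 0.65 + 14 × 0.35 = 56.25 ppm.
Deficit to target: 72 − 56.25 = 15.75 mg/L.
Mass: 15.75 mg/L × 673,730 L = 10,610 g cyanuric acid.

10.6 kg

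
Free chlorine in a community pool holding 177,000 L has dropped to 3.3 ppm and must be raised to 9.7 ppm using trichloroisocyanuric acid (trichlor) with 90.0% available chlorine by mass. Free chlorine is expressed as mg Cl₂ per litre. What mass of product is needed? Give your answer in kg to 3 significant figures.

Chlorine deficit: 9.7 − 3.3 = 6.4 ppm = 6.4 mg/L as Cl₂.
Cl₂ equivalent needed: 6.4 mg/L × 177,000 L = 1,133,000 mg = 1133 g.
Product at 90.0% available chlorine: 1133 / 0.9 = 1259 g.

1.26 kg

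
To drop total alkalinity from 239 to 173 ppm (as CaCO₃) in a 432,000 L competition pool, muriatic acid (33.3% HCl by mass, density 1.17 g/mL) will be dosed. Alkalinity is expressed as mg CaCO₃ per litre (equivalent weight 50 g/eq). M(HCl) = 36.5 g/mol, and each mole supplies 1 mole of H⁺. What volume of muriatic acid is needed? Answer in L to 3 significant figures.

53.4 L

Alkalinity to neutralize: (239 − 173) = 66 mg/L as CaCO₃ × 432,000 L = 28,510 g as CaCO₃.
Equivalents of H⁺ required: 28,510 ÷ 50 g/eq = 570.2 eq = 570.2 mol HCl.
Mass of HCl: 570.2 × 36.5 = 20,810 g.
Mass of 33.3% solution: 20,810 / 0.333 = 62,500 g.
Volume: 62,500 g ÷ 1.17 g/mL = 53,420 mL.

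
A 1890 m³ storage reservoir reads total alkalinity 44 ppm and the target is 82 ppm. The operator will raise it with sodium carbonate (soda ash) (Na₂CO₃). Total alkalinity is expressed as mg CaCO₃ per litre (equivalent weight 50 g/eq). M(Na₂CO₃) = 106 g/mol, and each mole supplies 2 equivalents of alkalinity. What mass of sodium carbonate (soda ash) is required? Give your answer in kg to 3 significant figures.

76.1 kg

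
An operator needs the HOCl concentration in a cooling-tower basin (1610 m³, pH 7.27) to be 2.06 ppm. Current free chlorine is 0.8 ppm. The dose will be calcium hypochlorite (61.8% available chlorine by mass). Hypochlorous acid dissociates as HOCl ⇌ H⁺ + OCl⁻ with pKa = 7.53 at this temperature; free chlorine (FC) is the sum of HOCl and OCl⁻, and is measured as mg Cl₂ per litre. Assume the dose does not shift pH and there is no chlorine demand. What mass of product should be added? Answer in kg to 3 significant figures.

Volume: 1610 m³ = 1,610,000 L.
[OCl⁻]/[HOCl] = 10^(pH − pKa) = 10^(7.27 − 7.53) = 0.5495; fraction as HOCl = 1/(1 + 0.5495) = 0.6454.
Free chlorine required for 2.06 ppm HOCl: 2.06 / 0.6454 = 3.192 ppm.
FC to add: 3.192 − 0.8 = 2.392 mg/L as Cl₂.
Cl₂ equivalent: 2.392 mg/L × 1,610,000 L = 3851 g.
Product at 61.8% available Cl: 3851 / 0.618 = 6232 g.

6.23 kg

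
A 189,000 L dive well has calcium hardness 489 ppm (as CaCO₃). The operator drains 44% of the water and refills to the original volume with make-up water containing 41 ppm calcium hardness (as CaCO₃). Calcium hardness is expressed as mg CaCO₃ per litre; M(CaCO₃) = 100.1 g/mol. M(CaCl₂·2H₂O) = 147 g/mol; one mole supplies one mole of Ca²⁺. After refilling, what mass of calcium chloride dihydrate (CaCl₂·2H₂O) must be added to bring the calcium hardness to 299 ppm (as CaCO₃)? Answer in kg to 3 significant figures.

After draining 44% and refilling: 489 × 0.56 + 41 × 0.44 = 291.88 ppm.
Deficit to target: 299 − 291.88 = 7.12 mg/L.
As CaCO₃: 7.12 mg/L × 189,000 L = 1346 g; ÷ 100.1 = 13.44 mol Ca²⁺.
Mass: 13.44 × 147 = 1976 g.

1.98 kg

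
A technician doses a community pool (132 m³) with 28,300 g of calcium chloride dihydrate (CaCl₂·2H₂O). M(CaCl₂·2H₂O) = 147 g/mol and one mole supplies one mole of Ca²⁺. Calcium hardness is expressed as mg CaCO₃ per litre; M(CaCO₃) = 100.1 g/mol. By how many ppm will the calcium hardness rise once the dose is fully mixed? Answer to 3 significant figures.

146 ppm

Volume: 132 m³ = 132,000 L.
Moles of Ca²⁺: 28,300 g ÷ 147 g/mol = 192.5 mol.
As CaCO₃: 192.5 mol × 100.1 g/mol = 19,270 g.
Rise: 19,270 g / 132,000 L × 1000 = 146 mg/L.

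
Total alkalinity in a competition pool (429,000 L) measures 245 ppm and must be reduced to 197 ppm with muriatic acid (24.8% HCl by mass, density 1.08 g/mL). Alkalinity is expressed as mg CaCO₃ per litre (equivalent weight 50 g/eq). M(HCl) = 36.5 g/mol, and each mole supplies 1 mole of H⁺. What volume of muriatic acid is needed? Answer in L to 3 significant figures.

56.1 L

Alkalinity to neutralize: (245 − 197) = 48 mg/L as CaCO₃ × 429,000 L = 20,590 g as CaCO₃.
Equivalents of H⁺ required: 20,590 ÷ 50 g/eq = 411.8 eq = 411.8 mol HCl.
Mass of HCl: 411.8 × 36.5 = 15,030 g.
Mass of 24.8% solution: 15,030 / 0.248 = 60,610 g.
Volume: 60,610 g ÷ 1.08 g/mL = 56,120 mL.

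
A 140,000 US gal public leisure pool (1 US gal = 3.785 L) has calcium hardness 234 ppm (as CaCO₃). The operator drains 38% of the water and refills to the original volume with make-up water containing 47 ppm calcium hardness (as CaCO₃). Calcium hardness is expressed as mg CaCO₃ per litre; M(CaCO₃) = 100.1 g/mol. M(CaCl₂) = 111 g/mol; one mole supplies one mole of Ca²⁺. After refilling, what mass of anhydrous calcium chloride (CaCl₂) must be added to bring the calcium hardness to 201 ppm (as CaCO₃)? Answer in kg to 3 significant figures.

22.4 kg

Volume: 140,000 US gal × 3.785 L/gal = 529,900 L.
After draining 38% and refilling: 234 × 0.62 + 47 × 0.38 = 162.94 ppm.
Deficit to target: 201 − 162.94 = 38.06 mg/L.
As CaCO₃: 38.06 mg/L × 529,900 L = 20,170 g; ÷ 100.1 = 201.5 mol Ca²⁺.
Mass: 201.5 × 111 = 22,360 g.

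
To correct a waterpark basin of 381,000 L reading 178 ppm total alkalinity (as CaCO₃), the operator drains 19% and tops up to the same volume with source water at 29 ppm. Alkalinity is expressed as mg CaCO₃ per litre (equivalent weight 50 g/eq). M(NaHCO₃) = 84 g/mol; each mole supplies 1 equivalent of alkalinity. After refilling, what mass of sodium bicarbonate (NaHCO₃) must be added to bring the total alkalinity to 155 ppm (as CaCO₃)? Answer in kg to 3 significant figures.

3.40 kg

After draining 19% and refilling: 178 × 0.81 + 29 × 0.19 = 149.69 ppm.
Deficit to target: 155 − 149.69 = 5.31 mg/L.
As CaCO₃: 5.31 mg/L × 381,000 L = 2023 g; ÷ 50 g/eq ÷ 1 = 40.46 mol NaHCO₃.
Mass: 40.46 × 84 = 3399 g.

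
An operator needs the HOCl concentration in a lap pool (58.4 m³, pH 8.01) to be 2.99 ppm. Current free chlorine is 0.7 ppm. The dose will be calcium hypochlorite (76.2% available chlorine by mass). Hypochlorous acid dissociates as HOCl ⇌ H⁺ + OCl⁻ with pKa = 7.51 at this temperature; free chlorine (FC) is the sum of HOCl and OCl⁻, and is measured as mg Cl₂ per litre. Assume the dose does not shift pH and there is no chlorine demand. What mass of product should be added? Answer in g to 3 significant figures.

900 g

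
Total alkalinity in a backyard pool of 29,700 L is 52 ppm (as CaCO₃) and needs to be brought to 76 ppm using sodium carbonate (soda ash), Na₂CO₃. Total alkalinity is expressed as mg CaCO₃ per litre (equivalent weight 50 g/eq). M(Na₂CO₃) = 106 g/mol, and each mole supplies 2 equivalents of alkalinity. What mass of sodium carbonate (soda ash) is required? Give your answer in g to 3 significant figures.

Alkalinity to add: (76 − 52) = 24 mg/L as CaCO₃ × 29,700 L = 712.8 g as CaCO₃.
Equivalents: 712.8 g ÷ 50 g/eq = 14.26 eq.
Each mole of Na₂CO₃ supplies 2 eq, so 14.26 / 2 = 7.128 mol.
Mass: 7.128 mol × 106 g/mol = 755.6 g.

756 g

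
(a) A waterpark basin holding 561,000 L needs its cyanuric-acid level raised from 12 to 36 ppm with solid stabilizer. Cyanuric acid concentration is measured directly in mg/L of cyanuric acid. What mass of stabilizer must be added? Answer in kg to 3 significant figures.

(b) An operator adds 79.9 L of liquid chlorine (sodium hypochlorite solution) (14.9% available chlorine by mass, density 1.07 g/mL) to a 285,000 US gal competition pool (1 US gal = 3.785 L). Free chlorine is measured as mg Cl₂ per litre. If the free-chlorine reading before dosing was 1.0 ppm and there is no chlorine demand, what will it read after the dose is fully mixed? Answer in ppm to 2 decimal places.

(a) 13.5 kg; (b) 12.81 ppm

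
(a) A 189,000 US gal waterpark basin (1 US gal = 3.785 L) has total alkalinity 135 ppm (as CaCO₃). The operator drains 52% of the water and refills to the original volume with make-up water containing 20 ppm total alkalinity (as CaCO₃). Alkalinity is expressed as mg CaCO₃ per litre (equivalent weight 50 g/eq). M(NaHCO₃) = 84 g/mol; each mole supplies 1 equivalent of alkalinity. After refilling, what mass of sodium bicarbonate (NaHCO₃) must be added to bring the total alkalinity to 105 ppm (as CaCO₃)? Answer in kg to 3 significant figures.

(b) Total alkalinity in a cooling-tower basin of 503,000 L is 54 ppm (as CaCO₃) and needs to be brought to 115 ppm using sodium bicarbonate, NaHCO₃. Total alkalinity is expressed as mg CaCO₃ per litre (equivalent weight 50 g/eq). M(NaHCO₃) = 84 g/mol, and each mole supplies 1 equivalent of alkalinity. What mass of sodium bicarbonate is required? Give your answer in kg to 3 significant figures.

(a) 35.8 kg; (b) 51.5 kg

(a) Volume: 189,000 US gal × 3.785 L/gal = 715,365 L.
(a) After draining 52% and refilling: 135 × 0.48 + 20 × 0.52 = 75.2 ppm.
(a) Deficit to target: 105 − 75.2 = 29.8 mg/L.
(a) As CaCO₃: 29.8 mg/L × 715,365 L = 21,320 g; ÷ 50 g/eq ÷ 1 = 426.4 mol NaHCO₃.
(a) Mass: 426.4 × 84 = 35,810 g.

(b) Alkalinity to add: (115 − 54) = 61 mg/L as CaCO₃ × 503,000 L = 30,680 g as CaCO₃.
(b) Equivalents: 30,680 g ÷ 50 g/eq = 613.7 eq.
(b) NaHCO₃ supplies 1 eq per mole → 613.7 mol.
(b) Mass: 613.7 mol × 84 g/mol = 51,550 g.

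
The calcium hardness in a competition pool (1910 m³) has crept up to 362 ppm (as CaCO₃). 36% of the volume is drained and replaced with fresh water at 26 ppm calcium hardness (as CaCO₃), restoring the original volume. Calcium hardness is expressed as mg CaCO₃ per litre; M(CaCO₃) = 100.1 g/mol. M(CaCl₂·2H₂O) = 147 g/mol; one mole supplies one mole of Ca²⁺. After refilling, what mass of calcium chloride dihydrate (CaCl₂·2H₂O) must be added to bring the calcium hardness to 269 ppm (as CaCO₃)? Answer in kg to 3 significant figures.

Volume: 1910 m³ = 1,910,000 L.
After draining 36% and refilling: 362 × 0.64 + 26 × 0.36 = 241.04 ppm.
Deficit to target: 269 − 241.04 = 27.96 mg/L.
As CaCO₃: 27.96 mg/L × 1,910,000 L = 53,400 g; ÷ 100.1 = 533.5 mol Ca²⁺.
Mass: 533.5 × 147 = 78,420 g.

78.4 kg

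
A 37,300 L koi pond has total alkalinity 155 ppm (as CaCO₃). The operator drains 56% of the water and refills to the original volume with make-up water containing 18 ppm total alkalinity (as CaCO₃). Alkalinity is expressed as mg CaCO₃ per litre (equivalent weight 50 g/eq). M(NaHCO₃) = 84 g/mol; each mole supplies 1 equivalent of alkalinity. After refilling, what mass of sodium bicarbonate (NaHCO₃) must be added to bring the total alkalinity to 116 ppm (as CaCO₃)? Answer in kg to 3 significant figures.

2.36 kg

After draining 56% and refilling: 155 × 0.44 + 18 × 0.56 = 78.28 ppm.
Deficit to target: 116 − 78.28 = 37.72 mg/L.
As CaCO₃: 37.72 mg/L × 37,300 L = 1407 g; ÷ 50 g/eq ÷ 1 = 28.14 mol NaHCO₃.
Mass: 28.14 × 84 = 2364 g.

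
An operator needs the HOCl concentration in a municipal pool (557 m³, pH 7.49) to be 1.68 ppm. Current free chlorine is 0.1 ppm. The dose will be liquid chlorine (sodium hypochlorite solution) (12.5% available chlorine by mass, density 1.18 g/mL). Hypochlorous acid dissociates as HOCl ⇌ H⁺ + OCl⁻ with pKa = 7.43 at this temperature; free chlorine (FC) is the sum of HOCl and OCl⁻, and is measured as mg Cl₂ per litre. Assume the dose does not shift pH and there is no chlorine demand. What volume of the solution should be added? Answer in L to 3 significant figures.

13.3 L

Volume: 557 m³ = 557,000 L.
[OCl⁻]/[HOCl] = 10^(pH − pKa) = 10^(7.49 − 7.43) = 1.148; fraction as HOCl = 1/(1 + 1.148) = 0.4655.
Free chlorine required for 1.68 ppm HOCl: 1.68 / 0.4655 = 3.609 ppm.
FC to add: 3.609 − 0.1 = 3.509 mg/L as Cl₂.
Cl₂ equivalent: 3.509 mg/L × 557,000 L = 1954 g.
Product at 12.5% available Cl: 1954 / 0.125 = 15,640 g.
Volume: 15,640 g ÷ 1.18 g/mL = 13,250 mL.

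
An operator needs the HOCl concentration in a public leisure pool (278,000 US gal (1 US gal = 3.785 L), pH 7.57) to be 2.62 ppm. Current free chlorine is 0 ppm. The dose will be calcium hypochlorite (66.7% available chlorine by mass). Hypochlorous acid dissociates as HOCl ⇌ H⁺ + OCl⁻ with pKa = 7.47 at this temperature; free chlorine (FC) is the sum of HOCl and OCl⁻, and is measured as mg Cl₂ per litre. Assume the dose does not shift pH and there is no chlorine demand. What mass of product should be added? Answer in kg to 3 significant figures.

Volume: 278,000 US gal × 3.785 L/gal = 1,052,230 L.
[OCl⁻]/[HOCl] = 10^(pH − pKa) = 10^(7.57 − 7.47) = 1.259; fraction as HOCl = 1/(1 + 1.259) = 0.4427.
Free chlorine required for 2.62 ppm HOCl: 2.62 / 0.4427 = 5.918 ppm.
FC to add: 5.918 − 0 = 5.918 mg/L as Cl₂.
Cl₂ equivalent: 5.918 mg/L × 1,052,230 L = 6228 g.
Product at 66.7% available Cl: 6228 / 0.667 = 9337 g.

9.34 kg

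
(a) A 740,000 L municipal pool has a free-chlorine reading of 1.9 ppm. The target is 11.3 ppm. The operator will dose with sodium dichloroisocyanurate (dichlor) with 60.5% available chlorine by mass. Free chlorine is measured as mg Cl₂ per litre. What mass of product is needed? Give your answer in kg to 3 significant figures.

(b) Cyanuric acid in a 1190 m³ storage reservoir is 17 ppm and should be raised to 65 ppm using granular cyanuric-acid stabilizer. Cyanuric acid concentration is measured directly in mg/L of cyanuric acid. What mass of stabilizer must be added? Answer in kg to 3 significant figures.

(a) 11.5 kg; (b) 57.1 kg

(a) Chlorine deficit: 11.3 − 1.9 = 9.4 ppm = 9.4 mg/L as Cl₂.
(a) Cl₂ equivalent needed: 9.4 mg/L × 740,000 L = 6,956,000 mg = 6956 g.
(a) Product at 60.5% available chlorine: 6956 / 0.605 = 11,500 g.

(b) Volume: 1190 m³ = 1,190,000 L.
(b) CYA to add: (65 − 17) = 48 mg/L × 1,190,000 L = 57,120 g cyanuric acid.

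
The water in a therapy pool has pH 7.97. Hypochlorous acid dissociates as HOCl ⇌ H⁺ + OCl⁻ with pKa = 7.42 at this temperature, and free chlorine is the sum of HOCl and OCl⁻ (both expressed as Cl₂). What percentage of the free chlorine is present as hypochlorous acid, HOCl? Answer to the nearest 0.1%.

[OCl⁻]/[HOCl] = 10^(pH − pKa) = 10^(7.97 − 7.42) = 10^0.55 = 3.548.
Fraction as HOCl = 1 / (1 + 3.548) = 0.2199.

22.0%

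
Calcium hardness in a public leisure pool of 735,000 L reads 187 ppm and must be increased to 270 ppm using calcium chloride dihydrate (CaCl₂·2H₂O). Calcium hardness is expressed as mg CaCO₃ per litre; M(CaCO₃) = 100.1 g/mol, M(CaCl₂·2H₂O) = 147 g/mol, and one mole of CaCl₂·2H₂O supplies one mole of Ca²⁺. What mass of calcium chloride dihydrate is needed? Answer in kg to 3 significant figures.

Hardness to add: (270 − 187) = 83 mg/L as CaCO₃ × 735,000 L = 61,000 g as CaCO₃.
Moles of Ca²⁺ (1 mol Ca²⁺ ≡ 1 mol CaCO₃): 61,000 / 100.1 g/mol = 609.4 mol.
Mass of CaCl₂·2H₂O: 609.4 × 147 = 89,590 g.

89.6 kg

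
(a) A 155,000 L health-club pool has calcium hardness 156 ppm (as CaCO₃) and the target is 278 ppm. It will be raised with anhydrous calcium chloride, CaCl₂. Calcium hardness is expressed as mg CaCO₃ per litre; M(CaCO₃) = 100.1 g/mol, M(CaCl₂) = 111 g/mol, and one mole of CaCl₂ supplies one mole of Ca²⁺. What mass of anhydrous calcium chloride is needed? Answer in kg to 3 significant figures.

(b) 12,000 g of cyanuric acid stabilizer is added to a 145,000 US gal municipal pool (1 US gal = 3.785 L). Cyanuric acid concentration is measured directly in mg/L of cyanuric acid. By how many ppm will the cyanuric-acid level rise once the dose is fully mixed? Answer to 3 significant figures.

(a) 21.0 kg; (b) 21.9 ppm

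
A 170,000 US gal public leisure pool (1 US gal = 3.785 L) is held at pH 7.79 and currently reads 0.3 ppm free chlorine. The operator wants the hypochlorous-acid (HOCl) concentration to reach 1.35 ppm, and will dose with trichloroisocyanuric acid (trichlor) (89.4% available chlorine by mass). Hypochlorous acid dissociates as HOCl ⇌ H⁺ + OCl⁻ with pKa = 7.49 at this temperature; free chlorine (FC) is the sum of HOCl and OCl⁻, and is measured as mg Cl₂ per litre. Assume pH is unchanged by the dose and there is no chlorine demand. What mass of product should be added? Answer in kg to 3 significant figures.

2.69 kg

Volume: 170,000 US gal × 3.785 L/gal = 643,450 L.
[OCl⁻]/[HOCl] = 10^(pH − pKa) = 10^(7.79 − 7.49) = 1.995; fraction as HOCl = 1/(1 + 1.995) = 0.3339.
Free chlorine required for 1.35 ppm HOCl: 1.35 / 0.3339 = 4.044 ppm.
FC to add: 4.044 − 0.3 = 3.744 mg/L as Cl₂.
Cl₂ equivalent: 3.744 mg/L × 643,450 L = 2409 g.
Product at 89.4% available Cl: 2409 / 0.894 = 2694 g.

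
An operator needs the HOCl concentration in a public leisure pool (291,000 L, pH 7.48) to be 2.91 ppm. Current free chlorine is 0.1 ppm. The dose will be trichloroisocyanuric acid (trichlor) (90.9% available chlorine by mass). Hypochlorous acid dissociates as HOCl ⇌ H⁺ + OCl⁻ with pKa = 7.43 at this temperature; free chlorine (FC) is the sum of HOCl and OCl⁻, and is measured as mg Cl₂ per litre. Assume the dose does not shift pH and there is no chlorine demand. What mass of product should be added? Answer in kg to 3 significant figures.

1.94 kg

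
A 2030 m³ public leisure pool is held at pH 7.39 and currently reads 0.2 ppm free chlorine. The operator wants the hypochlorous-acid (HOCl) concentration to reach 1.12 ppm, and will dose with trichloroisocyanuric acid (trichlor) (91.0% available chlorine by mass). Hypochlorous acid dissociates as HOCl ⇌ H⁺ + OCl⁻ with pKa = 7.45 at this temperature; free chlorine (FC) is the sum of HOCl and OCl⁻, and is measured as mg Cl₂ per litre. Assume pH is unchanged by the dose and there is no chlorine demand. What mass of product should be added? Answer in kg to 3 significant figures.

Volume: 2030 m³ = 2,030,000 L.
[OCl⁻]/[HOCl] = 10^(pH − pKa) = 10^(7.39 − 7.45) = 0.871; fraction as HOCl = 1/(1 + 0.871) = 0.5345.
Free chlorine required for 1.12 ppm HOCl: 1.12 / 0.5345 = 2.095 ppm.
FC to add: 2.095 − 0.2 = 1.895 mg/L as Cl₂.
Cl₂ equivalent: 1.895 mg/L × 2,030,000 L = 3848 g.
Product at 91.0% available Cl: 3848 / 0.91 = 4228 g.

4.23 kg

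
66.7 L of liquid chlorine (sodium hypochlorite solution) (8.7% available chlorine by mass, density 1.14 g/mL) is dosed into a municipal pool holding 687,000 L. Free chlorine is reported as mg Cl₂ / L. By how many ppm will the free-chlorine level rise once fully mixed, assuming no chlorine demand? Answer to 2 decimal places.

Mass of solution: 66.7 L × 1000 mL/L × 1.14 g/mL = 76,040 g.
Available chlorine delivered: 76,040 g × 0.087 = 6615 g as Cl₂.
Concentration rise: 6615 g / 687,000 L = 9.629 mg/L = 9.63 ppm.

9.63 ppm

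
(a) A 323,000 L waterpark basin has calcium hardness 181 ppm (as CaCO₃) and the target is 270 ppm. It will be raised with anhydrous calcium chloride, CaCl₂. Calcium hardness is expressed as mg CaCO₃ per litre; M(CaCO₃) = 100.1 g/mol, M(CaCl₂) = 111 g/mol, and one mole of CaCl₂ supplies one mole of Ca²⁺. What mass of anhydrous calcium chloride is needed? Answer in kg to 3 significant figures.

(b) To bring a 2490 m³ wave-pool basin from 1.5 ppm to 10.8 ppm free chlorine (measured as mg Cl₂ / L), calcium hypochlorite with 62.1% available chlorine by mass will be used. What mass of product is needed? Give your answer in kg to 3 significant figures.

(a) Hardness to add: (270 − 181) = 89 mg/L as CaCO₃ × 323,000 L = 28,750 g as CaCO₃.
(a) Moles of Ca²⁺ (1 mol Ca²⁺ ≡ 1 mol CaCO₃): 28,750 / 100.1 g/mol = 287.2 mol.
(a) Mass of CaCl₂: 287.2 × 111 = 31,880 g.

(b) Volume: 2490 m³ = 2,490,000 L.
(b) Chlorine deficit: 10.8 − 1.5 = 9.3 ppm = 9.3 mg/L as Cl₂.
(b) Cl₂ equivalent needed: 9.3 mg/L × 2,490,000 L = 23,160,000 mg = 23,160 g.
(b) Product at 62.1% available chlorine: 23,160 / 0.621 = 37,290 g.

(a) 31.9 kg; (b) 37.3 kg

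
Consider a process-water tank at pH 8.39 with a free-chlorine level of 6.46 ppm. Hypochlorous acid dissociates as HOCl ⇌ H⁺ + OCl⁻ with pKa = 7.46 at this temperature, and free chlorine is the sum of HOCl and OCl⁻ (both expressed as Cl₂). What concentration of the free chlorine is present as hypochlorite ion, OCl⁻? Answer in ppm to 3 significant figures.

5.78 ppm

[OCl⁻]/[HOCl] = 10^(pH − pKa) = 10^(8.39 − 7.46) = 10^0.93 = 8.511.
Fraction as HOCl = 1 / (1 + 8.511) = 0.1051.
OCl⁻ = (1 − 0.1051) × 6.46 ppm = 5.781 ppm.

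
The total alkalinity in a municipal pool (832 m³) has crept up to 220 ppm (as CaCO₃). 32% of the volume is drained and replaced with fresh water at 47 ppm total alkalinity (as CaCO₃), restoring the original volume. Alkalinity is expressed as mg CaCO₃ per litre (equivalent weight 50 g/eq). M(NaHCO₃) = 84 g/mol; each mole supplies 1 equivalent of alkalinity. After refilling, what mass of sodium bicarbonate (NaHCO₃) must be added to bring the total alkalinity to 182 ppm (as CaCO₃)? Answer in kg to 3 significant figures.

24.3 kg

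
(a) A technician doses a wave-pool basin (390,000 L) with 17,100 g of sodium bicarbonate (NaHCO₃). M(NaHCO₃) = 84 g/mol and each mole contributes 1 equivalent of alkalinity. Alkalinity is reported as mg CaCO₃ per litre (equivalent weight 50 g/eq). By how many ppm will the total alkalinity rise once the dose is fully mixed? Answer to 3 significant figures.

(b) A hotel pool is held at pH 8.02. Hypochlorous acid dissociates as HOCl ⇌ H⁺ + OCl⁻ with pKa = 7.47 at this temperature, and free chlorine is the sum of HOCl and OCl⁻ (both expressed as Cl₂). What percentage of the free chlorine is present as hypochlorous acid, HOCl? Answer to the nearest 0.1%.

(a) 26.1 ppm; (b) 22.0%

(a) Moles of NaHCO₃: 17,100 g ÷ 84 g/mol = 203.6 mol → 203.6 eq of alkalinity.
(a) As CaCO₃: 203.6 eq × 50 g/eq = 10,180 g.
(a) Rise: 10,180 g / 390,000 L × 1000 = 26.1 mg/L.

(b) [OCl⁻]/[HOCl] = 10^(pH − pKa) = 10^(8.02 − 7.47) = 10^0.55 = 3.548.
(b) Fraction as HOCl = 1 / (1 + 3.548) = 0.2199.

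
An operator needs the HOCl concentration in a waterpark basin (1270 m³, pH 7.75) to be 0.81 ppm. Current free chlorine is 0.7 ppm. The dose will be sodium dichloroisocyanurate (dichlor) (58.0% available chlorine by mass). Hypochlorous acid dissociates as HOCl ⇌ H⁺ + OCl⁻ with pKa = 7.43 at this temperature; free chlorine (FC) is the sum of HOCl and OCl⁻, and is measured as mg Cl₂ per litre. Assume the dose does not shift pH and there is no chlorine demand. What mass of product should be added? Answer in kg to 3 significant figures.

Volume: 1270 m³ = 1,270,000 L.
[OCl⁻]/[HOCl] = 10^(pH − pKa) = 10^(7.75 − 7.43) = 2.089; fraction as HOCl = 1/(1 + 2.089) = 0.3237.
Free chlorine required for 0.81 ppm HOCl: 0.81 / 0.3237 = 2.502 ppm.
FC to add: 2.502 − 0.7 = 1.802 mg/L as Cl₂.
Cl₂ equivalent: 1.802 mg/L × 1,270,000 L = 2289 g.
Product at 58.0% available Cl: 2289 / 0.58 = 3946 g.

3.95 kg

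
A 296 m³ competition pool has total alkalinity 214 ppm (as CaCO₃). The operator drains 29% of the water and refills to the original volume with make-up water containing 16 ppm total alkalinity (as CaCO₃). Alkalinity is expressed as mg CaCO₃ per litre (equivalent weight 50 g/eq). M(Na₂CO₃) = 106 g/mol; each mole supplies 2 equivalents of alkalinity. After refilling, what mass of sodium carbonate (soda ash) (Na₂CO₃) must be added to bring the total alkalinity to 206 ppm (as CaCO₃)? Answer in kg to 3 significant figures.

Volume: 296 m³ = 296,000 L.
After draining 29% and refilling: 214 × 0.71 + 16 × 0.29 = 156.58 ppm.
Deficit to target: 206 − 156.58 = 49.42 mg/L.
As CaCO₃: 49.42 mg/L × 296,000 L = 14,630 g; ÷ 50 g/eq ÷ 2 = 146.3 mol Na₂CO₃.
Mass: 146.3 × 106 = 15,510 g.

15.5 kg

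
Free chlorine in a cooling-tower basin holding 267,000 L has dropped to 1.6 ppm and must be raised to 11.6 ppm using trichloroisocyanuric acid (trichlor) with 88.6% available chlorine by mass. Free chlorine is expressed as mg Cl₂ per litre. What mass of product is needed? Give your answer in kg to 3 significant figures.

3.01 kg

Chlorine deficit: 11.6 − 1.6 = 10 ppm = 10 mg/L as Cl₂.
Cl₂ equivalent needed: 10 mg/L × 267,000 L = 2,670,000 mg = 2670 g.
Product at 88.6% available chlorine: 2670 / 0.886 = 3014 g.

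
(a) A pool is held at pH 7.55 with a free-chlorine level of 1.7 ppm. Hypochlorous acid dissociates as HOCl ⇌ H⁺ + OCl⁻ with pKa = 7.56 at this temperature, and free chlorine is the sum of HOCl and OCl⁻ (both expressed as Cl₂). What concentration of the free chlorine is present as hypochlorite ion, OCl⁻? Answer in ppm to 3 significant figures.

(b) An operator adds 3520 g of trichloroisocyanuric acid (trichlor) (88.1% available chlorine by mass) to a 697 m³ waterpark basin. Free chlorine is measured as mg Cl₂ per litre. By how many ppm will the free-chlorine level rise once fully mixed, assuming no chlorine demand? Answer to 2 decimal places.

(a) 0.840 ppm; (b) 4.45 ppm

(a) [OCl⁻]/[HOCl] = 10^(pH − pKa) = 10^(7.55 − 7.56) = 10^-0.01 = 0.9772.
(a) Fraction as HOCl = 1 / (1 + 0.9772) = 0.5058.
(a) OCl⁻ = (1 − 0.5058) × 1.7 ppm = 0.8402 ppm.

(b) Volume: 697 m³ = 697,000 L.
(b) Available chlorine delivered: 3520 g × 0.881 = 3101 g as Cl₂.
(b) Concentration rise: 3101 g / 697,000 L = 4.449 mg/L = 4.45 ppm.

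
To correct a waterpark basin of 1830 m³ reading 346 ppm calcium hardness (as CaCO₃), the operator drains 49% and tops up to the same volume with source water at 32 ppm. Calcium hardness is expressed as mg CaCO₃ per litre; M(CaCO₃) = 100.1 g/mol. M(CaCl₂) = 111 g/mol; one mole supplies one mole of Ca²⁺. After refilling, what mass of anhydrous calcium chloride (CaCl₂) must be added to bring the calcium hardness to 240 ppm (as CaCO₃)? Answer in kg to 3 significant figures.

97.1 kg

Volume: 1830 m³ = 1,830,000 L.
After draining 49% and refilling: 346 × 0.51 + 32 × 0.49 = 192.14 ppm.
Deficit to target: 240 − 192.14 = 47.86 mg/L.
As CaCO₃: 47.86 mg/L × 1,830,000 L = 87,580 g; ÷ 100.1 = 875 mol Ca²⁺.
Mass: 875 × 111 = 97,120 g.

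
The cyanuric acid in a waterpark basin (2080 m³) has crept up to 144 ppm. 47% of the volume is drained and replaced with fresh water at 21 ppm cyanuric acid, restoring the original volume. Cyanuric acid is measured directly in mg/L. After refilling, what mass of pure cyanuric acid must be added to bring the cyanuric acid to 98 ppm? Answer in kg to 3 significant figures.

24.6 kg

Volume: 2080 m³ = 2,080,000 L.
After draining 47% and refilling: 144 × 0.53 + 21 × 0.47 = 86.19 ppm.
Deficit to target: 98 − 86.19 = 11.81 mg/L.
Mass: 11.81 mg/L × 2,080,000 L = 24,560 g cyanuric acid.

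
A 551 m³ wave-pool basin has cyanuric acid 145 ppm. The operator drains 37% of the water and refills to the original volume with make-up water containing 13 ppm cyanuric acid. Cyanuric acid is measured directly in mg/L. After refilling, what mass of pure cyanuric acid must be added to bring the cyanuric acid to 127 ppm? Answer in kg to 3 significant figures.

Volume: 551 m³ = 551,000 L.
After draining 37% and refilling: 145 × 0.63 + 13 × 0.37 = 96.16 ppm.
Deficit to target: 127 − 96.16 = 30.84 mg/L.
Mass: 30.84 mg/L × 551,000 L = 16,990 g cyanuric acid.

17.0 kg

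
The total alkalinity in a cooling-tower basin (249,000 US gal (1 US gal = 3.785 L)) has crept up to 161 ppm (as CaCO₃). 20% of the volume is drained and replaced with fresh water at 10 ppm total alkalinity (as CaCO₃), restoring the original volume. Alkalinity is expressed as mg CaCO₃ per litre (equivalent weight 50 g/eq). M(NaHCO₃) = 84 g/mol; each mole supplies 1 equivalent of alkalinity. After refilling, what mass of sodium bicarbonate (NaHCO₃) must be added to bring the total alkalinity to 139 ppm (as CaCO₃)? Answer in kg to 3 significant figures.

Volume: 249,000 US gal × 3.785 L/gal = 942,465 L.
After draining 20% and refilling: 161 × 0.80 + 10 × 0.20 = 130.8 ppm.
Deficit to target: 139 − 130.8 = 8.2 mg/L.
As CaCO₃: 8.2 mg/L × 942,465 L = 7728 g; ÷ 50 g/eq ÷ 1 = 154.6 mol NaHCO₃.
Mass: 154.6 × 84 = 12,980 g.

13.0 kg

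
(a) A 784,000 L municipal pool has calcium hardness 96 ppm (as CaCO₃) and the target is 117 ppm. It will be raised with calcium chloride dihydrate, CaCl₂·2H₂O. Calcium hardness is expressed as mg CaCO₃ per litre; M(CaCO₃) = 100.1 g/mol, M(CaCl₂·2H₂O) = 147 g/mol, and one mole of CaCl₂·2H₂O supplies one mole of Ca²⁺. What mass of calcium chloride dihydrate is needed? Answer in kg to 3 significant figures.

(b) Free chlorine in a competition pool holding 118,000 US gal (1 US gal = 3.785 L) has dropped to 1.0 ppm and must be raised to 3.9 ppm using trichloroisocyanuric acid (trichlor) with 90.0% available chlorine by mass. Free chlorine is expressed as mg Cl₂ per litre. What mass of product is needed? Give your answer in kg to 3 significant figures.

(a) 24.2 kg; (b) 1.44 kg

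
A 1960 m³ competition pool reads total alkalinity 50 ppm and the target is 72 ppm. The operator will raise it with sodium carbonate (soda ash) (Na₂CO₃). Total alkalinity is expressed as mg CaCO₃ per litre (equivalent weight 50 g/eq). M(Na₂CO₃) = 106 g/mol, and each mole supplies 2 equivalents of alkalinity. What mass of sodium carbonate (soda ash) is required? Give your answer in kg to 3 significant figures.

Volume: 1960 m³ = 1,960,000 L.
Alkalinity to add: (72 − 50) = 22 mg/L as CaCO₃ × 1,960,000 L = 43,120 g as CaCO₃.
Equivalents: 43,120 g ÷ 50 g/eq = 862.4 eq.
Each mole of Na₂CO₃ supplies 2 eq, so 862.4 / 2 = 431.2 mol.
Mass: 431.2 mol × 106 g/mol = 45,710 g.

45.7 kg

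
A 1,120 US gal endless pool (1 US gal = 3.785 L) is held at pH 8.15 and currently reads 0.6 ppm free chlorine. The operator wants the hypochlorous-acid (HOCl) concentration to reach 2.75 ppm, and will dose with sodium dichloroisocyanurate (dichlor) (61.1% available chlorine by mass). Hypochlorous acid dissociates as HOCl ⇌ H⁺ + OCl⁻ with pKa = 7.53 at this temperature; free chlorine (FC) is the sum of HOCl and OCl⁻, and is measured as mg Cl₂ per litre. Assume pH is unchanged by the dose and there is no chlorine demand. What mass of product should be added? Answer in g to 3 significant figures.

94.5 g

Volume: 1,120 US gal × 3.785 L/gal = 4,239 L.
[OCl⁻]/[HOCl] = 10^(pH − pKa) = 10^(8.15 − 7.53) = 4.169; fraction as HOCl = 1/(1 + 4.169) = 0.1935.
Free chlorine required for 2.75 ppm HOCl: 2.75 / 0.1935 = 14.21 ppm.
FC to add: 14.21 − 0.6 = 13.61 mg/L as Cl₂.
Cl₂ equivalent: 13.61 mg/L × 4,239 L = 57.71 g.
Product at 61.1% available Cl: 57.71 / 0.611 = 94.46 g.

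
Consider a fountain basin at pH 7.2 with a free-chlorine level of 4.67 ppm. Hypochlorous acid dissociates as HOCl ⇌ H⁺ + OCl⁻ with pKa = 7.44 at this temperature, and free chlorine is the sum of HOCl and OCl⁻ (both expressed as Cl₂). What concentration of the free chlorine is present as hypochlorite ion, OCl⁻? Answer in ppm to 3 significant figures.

1.71 ppm

[OCl⁻]/[HOCl] = 10^(pH − pKa) = 10^(7.2 − 7.44) = 10^-0.24 = 0.5754.
Fraction as HOCl = 1 / (1 + 0.5754) = 0.6347.
OCl⁻ = (1 − 0.6347) × 4.67 ppm = 1.706 ppm.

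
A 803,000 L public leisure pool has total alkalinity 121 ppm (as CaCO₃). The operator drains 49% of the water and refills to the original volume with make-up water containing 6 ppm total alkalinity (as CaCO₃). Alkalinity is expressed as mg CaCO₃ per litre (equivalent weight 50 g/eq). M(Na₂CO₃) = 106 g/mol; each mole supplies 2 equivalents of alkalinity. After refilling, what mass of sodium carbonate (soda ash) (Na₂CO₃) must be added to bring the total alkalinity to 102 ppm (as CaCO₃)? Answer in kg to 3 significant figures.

After draining 49% and refilling: 121 × 0.51 + 6 × 0.49 = 64.65 ppm.
Deficit to target: 102 − 64.65 = 37.35 mg/L.
As CaCO₃: 37.35 mg/L × 803,000 L = 29,990 g; ÷ 50 g/eq ÷ 2 = 299.9 mol Na₂CO₃.
Mass: 299.9 × 106 = 31,790 g.

31.8 kg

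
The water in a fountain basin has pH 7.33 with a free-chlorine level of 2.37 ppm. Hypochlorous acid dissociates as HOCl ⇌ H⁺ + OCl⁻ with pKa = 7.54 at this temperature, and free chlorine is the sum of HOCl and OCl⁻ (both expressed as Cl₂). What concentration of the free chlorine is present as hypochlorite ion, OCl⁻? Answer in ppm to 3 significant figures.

0.904 ppm

[OCl⁻]/[HOCl] = 10^(pH − pKa) = 10^(7.33 − 7.54) = 10^-0.21 = 0.6166.
Fraction as HOCl = 1 / (1 + 0.6166) = 0.6186.
OCl⁻ = (1 − 0.6186) × 2.37 ppm = 0.904 ppm.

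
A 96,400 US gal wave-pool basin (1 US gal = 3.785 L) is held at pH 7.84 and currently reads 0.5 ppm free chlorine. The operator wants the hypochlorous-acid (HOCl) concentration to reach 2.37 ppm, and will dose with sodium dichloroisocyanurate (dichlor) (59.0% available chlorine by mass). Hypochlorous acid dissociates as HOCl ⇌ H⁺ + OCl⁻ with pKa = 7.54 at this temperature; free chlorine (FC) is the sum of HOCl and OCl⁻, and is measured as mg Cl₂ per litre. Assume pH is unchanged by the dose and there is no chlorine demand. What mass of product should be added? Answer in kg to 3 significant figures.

4.08 kg

Volume: 96,400 US gal × 3.785 L/gal = 364,874 L.
[OCl⁻]/[HOCl] = 10^(pH − pKa) = 10^(7.84 − 7.54) = 1.995; fraction as HOCl = 1/(1 + 1.995) = 0.3339.
Free chlorine required for 2.37 ppm HOCl: 2.37 / 0.3339 = 7.099 ppm.
FC to add: 7.099 − 0.5 = 6.599 mg/L as Cl₂.
Cl₂ equivalent: 6.599 mg/L × 364,874 L = 2408 g.
Product at 59.0% available Cl: 2408 / 0.59 = 4081 g.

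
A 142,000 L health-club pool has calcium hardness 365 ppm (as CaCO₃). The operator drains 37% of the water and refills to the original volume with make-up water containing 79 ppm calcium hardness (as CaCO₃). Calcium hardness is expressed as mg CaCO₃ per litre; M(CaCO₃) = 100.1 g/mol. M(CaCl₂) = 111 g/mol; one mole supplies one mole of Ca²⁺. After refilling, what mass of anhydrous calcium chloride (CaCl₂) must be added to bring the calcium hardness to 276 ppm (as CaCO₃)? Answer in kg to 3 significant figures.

2.65 kg

After draining 37% and refilling: 365 × 0.63 + 79 × 0.37 = 259.18 ppm.
Deficit to target: 276 − 259.18 = 16.82 mg/L.
As CaCO₃: 16.82 mg/L × 142,000 L = 2388 g; ÷ 100.1 = 23.86 mol Ca²⁺.
Mass: 23.86 × 111 = 2649 g.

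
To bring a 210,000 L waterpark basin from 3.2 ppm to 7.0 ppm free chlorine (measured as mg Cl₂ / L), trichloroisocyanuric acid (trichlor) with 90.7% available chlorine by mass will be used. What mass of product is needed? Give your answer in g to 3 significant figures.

Chlorine deficit: 7.0 − 3.2 = 3.8 ppm = 3.8 mg/L as Cl₂.
Cl₂ equivalent needed: 3.8 mg/L × 210,000 L = 798,000 mg = 798 g.
Product at 90.7% available chlorine: 798 / 0.907 = 879.8 g.

880 g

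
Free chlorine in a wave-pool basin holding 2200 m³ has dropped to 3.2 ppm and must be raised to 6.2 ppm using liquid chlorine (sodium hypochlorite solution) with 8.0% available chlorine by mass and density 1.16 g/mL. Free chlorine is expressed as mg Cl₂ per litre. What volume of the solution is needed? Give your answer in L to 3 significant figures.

71.1 L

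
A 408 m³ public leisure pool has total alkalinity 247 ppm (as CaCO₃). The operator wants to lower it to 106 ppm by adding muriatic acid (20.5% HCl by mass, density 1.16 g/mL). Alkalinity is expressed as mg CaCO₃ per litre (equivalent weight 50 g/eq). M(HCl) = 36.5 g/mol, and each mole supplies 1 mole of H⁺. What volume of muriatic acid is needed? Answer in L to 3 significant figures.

177 L

Volume: 408 m³ = 408,000 L.
Alkalinity to neutralize: (247 − 106) = 141 mg/L as CaCO₃ × 408,000 L = 57,530 g as CaCO₃.
Equivalents of H⁺ required: 57,530 ÷ 50 g/eq = 1151 eq = 1151 mol HCl.
Mass of HCl: 1151 × 36.5 = 42,000 g.
Mass of 20.5% solution: 42,000 / 0.205 = 204,900 g.
Volume: 204,900 g ÷ 1.16 g/mL = 176,600 mL.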